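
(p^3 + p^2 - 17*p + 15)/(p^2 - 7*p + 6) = (p^2 + 2*p - 15)/(p - 6)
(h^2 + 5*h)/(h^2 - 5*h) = (h + 5)/(h - 5)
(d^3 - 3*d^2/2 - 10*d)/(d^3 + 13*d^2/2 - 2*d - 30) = d*(d - 4)/(d^2 + 4*d - 12)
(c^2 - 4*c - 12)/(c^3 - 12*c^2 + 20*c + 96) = 1/(c - 8)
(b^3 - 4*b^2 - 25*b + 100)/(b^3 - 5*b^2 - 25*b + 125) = (b - 4)/(b - 5)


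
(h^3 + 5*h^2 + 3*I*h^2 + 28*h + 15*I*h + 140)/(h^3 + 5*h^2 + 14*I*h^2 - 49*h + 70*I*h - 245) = (h - 4*I)/(h + 7*I)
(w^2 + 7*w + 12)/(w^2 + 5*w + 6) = (w + 4)/(w + 2)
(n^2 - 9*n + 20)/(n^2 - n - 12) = (n - 5)/(n + 3)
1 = 1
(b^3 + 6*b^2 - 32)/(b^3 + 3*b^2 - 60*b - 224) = (b^2 + 2*b - 8)/(b^2 - b - 56)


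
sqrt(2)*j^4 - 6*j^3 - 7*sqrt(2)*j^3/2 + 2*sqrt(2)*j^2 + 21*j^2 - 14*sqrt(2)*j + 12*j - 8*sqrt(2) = (j - 4)*(j - 2*sqrt(2))*(j - sqrt(2))*(sqrt(2)*j + sqrt(2)/2)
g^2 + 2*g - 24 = (g - 4)*(g + 6)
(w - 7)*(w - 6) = w^2 - 13*w + 42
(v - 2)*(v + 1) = v^2 - v - 2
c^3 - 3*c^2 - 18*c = c*(c - 6)*(c + 3)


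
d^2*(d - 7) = d^3 - 7*d^2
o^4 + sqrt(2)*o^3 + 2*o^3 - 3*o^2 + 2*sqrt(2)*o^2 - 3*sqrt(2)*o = o*(o - 1)*(o + 3)*(o + sqrt(2))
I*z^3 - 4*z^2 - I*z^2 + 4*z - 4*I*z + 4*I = (z + 2*I)^2*(I*z - I)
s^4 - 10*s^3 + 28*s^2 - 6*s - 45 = (s - 5)*(s - 3)^2*(s + 1)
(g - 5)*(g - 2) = g^2 - 7*g + 10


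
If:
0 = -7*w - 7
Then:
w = -1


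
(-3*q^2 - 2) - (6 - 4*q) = -3*q^2 + 4*q - 8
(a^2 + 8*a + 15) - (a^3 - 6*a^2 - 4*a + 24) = -a^3 + 7*a^2 + 12*a - 9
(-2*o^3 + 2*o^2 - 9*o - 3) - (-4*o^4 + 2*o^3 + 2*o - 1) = 4*o^4 - 4*o^3 + 2*o^2 - 11*o - 2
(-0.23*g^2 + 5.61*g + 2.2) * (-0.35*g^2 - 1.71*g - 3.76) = 0.0805*g^4 - 1.5702*g^3 - 9.4983*g^2 - 24.8556*g - 8.272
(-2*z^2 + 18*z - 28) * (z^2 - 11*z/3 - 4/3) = -2*z^4 + 76*z^3/3 - 274*z^2/3 + 236*z/3 + 112/3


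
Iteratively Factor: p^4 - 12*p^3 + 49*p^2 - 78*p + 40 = (p - 2)*(p^3 - 10*p^2 + 29*p - 20) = (p - 4)*(p - 2)*(p^2 - 6*p + 5) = (p - 4)*(p - 2)*(p - 1)*(p - 5)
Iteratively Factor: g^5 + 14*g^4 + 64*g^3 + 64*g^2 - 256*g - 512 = (g + 4)*(g^4 + 10*g^3 + 24*g^2 - 32*g - 128) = (g + 4)^2*(g^3 + 6*g^2 - 32) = (g + 4)^3*(g^2 + 2*g - 8) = (g - 2)*(g + 4)^3*(g + 4)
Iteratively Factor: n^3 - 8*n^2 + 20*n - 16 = (n - 2)*(n^2 - 6*n + 8) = (n - 2)^2*(n - 4)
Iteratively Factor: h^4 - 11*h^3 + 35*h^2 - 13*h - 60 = (h - 5)*(h^3 - 6*h^2 + 5*h + 12) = (h - 5)*(h - 4)*(h^2 - 2*h - 3) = (h - 5)*(h - 4)*(h + 1)*(h - 3)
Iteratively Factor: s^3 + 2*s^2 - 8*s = (s + 4)*(s^2 - 2*s) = (s - 2)*(s + 4)*(s)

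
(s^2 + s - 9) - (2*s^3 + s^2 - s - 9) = -2*s^3 + 2*s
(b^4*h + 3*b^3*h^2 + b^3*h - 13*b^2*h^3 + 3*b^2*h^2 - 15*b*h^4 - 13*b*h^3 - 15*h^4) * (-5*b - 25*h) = -5*b^5*h - 40*b^4*h^2 - 5*b^4*h - 10*b^3*h^3 - 40*b^3*h^2 + 400*b^2*h^4 - 10*b^2*h^3 + 375*b*h^5 + 400*b*h^4 + 375*h^5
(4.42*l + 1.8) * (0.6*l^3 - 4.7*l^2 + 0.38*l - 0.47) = 2.652*l^4 - 19.694*l^3 - 6.7804*l^2 - 1.3934*l - 0.846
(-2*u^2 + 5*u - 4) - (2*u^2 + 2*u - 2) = -4*u^2 + 3*u - 2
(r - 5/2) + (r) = 2*r - 5/2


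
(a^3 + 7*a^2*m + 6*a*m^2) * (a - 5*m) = a^4 + 2*a^3*m - 29*a^2*m^2 - 30*a*m^3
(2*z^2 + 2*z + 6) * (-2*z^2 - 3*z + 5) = -4*z^4 - 10*z^3 - 8*z^2 - 8*z + 30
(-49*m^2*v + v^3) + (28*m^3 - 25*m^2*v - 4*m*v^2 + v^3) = 28*m^3 - 74*m^2*v - 4*m*v^2 + 2*v^3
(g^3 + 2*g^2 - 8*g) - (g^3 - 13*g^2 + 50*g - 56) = 15*g^2 - 58*g + 56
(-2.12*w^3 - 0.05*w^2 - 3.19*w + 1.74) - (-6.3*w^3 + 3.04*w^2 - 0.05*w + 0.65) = 4.18*w^3 - 3.09*w^2 - 3.14*w + 1.09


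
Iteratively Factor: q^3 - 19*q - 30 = (q - 5)*(q^2 + 5*q + 6) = (q - 5)*(q + 3)*(q + 2)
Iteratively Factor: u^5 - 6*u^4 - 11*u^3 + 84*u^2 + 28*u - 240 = (u + 2)*(u^4 - 8*u^3 + 5*u^2 + 74*u - 120) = (u - 2)*(u + 2)*(u^3 - 6*u^2 - 7*u + 60) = (u - 5)*(u - 2)*(u + 2)*(u^2 - u - 12) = (u - 5)*(u - 2)*(u + 2)*(u + 3)*(u - 4)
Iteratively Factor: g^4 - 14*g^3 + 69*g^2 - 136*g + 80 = (g - 1)*(g^3 - 13*g^2 + 56*g - 80) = (g - 5)*(g - 1)*(g^2 - 8*g + 16) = (g - 5)*(g - 4)*(g - 1)*(g - 4)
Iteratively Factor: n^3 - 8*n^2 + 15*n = (n)*(n^2 - 8*n + 15) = n*(n - 3)*(n - 5)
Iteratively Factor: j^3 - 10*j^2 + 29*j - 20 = (j - 5)*(j^2 - 5*j + 4) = (j - 5)*(j - 4)*(j - 1)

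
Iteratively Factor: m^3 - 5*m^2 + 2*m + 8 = (m - 2)*(m^2 - 3*m - 4) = (m - 4)*(m - 2)*(m + 1)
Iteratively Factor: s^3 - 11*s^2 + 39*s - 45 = (s - 3)*(s^2 - 8*s + 15) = (s - 3)^2*(s - 5)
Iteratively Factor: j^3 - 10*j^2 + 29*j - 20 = (j - 4)*(j^2 - 6*j + 5) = (j - 4)*(j - 1)*(j - 5)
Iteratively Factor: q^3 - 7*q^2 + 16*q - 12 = (q - 3)*(q^2 - 4*q + 4) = (q - 3)*(q - 2)*(q - 2)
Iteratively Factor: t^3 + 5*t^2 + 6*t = (t)*(t^2 + 5*t + 6) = t*(t + 2)*(t + 3)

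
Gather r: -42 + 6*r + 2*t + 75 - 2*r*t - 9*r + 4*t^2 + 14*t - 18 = r*(-2*t - 3) + 4*t^2 + 16*t + 15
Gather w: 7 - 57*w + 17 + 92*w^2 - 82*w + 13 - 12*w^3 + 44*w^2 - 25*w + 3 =-12*w^3 + 136*w^2 - 164*w + 40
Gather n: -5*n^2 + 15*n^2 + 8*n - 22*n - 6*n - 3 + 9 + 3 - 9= 10*n^2 - 20*n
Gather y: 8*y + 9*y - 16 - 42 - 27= 17*y - 85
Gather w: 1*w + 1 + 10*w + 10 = 11*w + 11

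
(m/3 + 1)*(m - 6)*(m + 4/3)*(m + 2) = m^4/3 + m^3/9 - 76*m^2/9 - 68*m/3 - 16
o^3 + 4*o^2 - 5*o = o*(o - 1)*(o + 5)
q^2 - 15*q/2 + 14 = (q - 4)*(q - 7/2)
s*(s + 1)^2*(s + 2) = s^4 + 4*s^3 + 5*s^2 + 2*s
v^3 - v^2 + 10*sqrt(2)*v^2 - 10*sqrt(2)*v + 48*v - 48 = (v - 1)*(v + 4*sqrt(2))*(v + 6*sqrt(2))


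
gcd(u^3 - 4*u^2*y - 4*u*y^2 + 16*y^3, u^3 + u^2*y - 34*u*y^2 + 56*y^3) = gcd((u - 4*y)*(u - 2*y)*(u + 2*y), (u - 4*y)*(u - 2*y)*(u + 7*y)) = u^2 - 6*u*y + 8*y^2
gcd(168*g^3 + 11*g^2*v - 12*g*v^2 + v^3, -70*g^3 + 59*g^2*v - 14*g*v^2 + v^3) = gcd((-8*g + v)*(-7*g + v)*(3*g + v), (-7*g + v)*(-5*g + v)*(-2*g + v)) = -7*g + v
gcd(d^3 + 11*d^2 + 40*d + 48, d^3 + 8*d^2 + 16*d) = d^2 + 8*d + 16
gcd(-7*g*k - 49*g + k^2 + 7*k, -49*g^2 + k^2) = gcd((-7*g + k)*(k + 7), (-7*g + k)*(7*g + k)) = 7*g - k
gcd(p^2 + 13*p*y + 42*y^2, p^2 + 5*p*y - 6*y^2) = p + 6*y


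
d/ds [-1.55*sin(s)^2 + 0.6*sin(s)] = (0.6 - 3.1*sin(s))*cos(s)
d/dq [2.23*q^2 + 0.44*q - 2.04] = 4.46*q + 0.44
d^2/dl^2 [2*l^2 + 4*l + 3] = 4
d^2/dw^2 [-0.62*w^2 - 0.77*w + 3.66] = -1.24000000000000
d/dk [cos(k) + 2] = -sin(k)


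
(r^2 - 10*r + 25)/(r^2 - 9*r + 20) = (r - 5)/(r - 4)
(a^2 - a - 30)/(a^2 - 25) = (a - 6)/(a - 5)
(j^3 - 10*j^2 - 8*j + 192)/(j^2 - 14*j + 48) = j + 4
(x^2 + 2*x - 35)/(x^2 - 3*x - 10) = (x + 7)/(x + 2)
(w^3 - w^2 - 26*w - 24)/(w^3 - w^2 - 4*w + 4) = (w^3 - w^2 - 26*w - 24)/(w^3 - w^2 - 4*w + 4)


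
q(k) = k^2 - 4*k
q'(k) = 2*k - 4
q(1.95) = -4.00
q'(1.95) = -0.10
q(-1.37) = 7.36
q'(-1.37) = -6.74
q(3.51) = -1.72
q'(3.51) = 3.02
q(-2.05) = 12.40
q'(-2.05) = -8.10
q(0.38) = -1.38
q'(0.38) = -3.24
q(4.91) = 4.47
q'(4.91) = 5.82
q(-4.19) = 34.32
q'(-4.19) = -12.38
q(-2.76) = 18.66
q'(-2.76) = -9.52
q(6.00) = 12.00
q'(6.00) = 8.00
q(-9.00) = 117.00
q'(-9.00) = -22.00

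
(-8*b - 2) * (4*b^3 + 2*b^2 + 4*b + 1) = -32*b^4 - 24*b^3 - 36*b^2 - 16*b - 2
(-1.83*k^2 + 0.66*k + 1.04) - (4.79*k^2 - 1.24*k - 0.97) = -6.62*k^2 + 1.9*k + 2.01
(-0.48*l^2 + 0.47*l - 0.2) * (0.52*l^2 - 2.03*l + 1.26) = -0.2496*l^4 + 1.2188*l^3 - 1.6629*l^2 + 0.9982*l - 0.252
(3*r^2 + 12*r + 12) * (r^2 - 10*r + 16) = 3*r^4 - 18*r^3 - 60*r^2 + 72*r + 192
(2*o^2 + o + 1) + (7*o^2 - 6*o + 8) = 9*o^2 - 5*o + 9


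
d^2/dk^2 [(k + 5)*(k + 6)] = 2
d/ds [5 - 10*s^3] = -30*s^2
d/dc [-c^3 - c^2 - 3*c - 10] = -3*c^2 - 2*c - 3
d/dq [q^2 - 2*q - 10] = 2*q - 2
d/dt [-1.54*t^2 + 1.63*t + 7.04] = 1.63 - 3.08*t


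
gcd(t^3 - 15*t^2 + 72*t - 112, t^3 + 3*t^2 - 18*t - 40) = t - 4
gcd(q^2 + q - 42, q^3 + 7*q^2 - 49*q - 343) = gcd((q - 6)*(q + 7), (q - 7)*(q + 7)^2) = q + 7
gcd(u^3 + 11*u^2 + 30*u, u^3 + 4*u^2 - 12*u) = u^2 + 6*u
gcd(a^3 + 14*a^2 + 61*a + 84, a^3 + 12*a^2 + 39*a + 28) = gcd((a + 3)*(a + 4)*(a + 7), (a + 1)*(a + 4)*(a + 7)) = a^2 + 11*a + 28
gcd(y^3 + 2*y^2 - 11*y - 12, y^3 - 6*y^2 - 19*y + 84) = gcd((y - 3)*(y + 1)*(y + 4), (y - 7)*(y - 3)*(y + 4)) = y^2 + y - 12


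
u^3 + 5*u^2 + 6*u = u*(u + 2)*(u + 3)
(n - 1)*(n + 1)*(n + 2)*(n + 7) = n^4 + 9*n^3 + 13*n^2 - 9*n - 14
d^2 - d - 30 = (d - 6)*(d + 5)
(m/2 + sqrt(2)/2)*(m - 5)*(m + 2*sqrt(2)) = m^3/2 - 5*m^2/2 + 3*sqrt(2)*m^2/2 - 15*sqrt(2)*m/2 + 2*m - 10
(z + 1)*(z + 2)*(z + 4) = z^3 + 7*z^2 + 14*z + 8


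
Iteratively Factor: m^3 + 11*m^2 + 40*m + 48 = (m + 4)*(m^2 + 7*m + 12) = (m + 3)*(m + 4)*(m + 4)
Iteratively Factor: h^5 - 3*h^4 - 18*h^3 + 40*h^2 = (h - 5)*(h^4 + 2*h^3 - 8*h^2) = (h - 5)*(h - 2)*(h^3 + 4*h^2) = h*(h - 5)*(h - 2)*(h^2 + 4*h) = h*(h - 5)*(h - 2)*(h + 4)*(h)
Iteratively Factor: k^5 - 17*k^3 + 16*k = (k + 1)*(k^4 - k^3 - 16*k^2 + 16*k) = k*(k + 1)*(k^3 - k^2 - 16*k + 16) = k*(k + 1)*(k + 4)*(k^2 - 5*k + 4) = k*(k - 4)*(k + 1)*(k + 4)*(k - 1)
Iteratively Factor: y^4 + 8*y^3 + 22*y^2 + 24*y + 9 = (y + 1)*(y^3 + 7*y^2 + 15*y + 9) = (y + 1)*(y + 3)*(y^2 + 4*y + 3) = (y + 1)*(y + 3)^2*(y + 1)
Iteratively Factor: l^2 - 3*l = (l - 3)*(l)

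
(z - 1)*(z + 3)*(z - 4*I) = z^3 + 2*z^2 - 4*I*z^2 - 3*z - 8*I*z + 12*I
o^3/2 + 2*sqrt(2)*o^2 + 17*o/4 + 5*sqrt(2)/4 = (o/2 + sqrt(2)/2)*(o + sqrt(2)/2)*(o + 5*sqrt(2)/2)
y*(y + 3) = y^2 + 3*y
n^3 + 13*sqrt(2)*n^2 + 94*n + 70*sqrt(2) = (n + sqrt(2))*(n + 5*sqrt(2))*(n + 7*sqrt(2))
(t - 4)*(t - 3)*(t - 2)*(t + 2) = t^4 - 7*t^3 + 8*t^2 + 28*t - 48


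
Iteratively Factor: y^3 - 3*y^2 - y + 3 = (y - 3)*(y^2 - 1) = (y - 3)*(y - 1)*(y + 1)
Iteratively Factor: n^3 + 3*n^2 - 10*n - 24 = (n + 4)*(n^2 - n - 6) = (n - 3)*(n + 4)*(n + 2)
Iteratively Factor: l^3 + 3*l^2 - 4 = (l + 2)*(l^2 + l - 2) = (l - 1)*(l + 2)*(l + 2)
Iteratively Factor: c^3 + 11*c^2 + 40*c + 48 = (c + 4)*(c^2 + 7*c + 12) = (c + 4)^2*(c + 3)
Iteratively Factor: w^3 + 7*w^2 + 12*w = (w + 3)*(w^2 + 4*w) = (w + 3)*(w + 4)*(w)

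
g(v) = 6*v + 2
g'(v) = 6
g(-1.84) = -9.04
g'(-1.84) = 6.00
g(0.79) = 6.74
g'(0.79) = 6.00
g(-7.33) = -41.98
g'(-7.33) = 6.00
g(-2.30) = -11.80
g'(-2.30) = 6.00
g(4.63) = 29.78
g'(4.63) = 6.00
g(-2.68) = -14.08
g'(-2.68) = 6.00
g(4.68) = 30.08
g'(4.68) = 6.00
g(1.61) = 11.66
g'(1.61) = 6.00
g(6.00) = 38.00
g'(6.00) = 6.00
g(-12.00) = -70.00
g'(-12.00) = 6.00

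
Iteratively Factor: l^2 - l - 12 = (l - 4)*(l + 3)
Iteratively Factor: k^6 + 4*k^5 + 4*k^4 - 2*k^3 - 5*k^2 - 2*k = (k + 2)*(k^5 + 2*k^4 - 2*k^2 - k) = (k + 1)*(k + 2)*(k^4 + k^3 - k^2 - k) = (k + 1)^2*(k + 2)*(k^3 - k) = (k - 1)*(k + 1)^2*(k + 2)*(k^2 + k) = (k - 1)*(k + 1)^3*(k + 2)*(k)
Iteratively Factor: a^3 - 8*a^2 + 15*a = (a - 5)*(a^2 - 3*a) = (a - 5)*(a - 3)*(a)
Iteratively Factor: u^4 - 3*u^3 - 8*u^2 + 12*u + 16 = (u - 4)*(u^3 + u^2 - 4*u - 4) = (u - 4)*(u + 2)*(u^2 - u - 2) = (u - 4)*(u + 1)*(u + 2)*(u - 2)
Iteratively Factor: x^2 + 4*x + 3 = (x + 1)*(x + 3)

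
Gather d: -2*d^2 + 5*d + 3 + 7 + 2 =-2*d^2 + 5*d + 12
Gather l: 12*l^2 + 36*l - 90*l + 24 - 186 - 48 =12*l^2 - 54*l - 210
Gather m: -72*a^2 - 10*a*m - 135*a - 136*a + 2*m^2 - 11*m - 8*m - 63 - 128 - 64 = -72*a^2 - 271*a + 2*m^2 + m*(-10*a - 19) - 255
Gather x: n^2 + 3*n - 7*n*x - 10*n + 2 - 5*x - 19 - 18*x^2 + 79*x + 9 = n^2 - 7*n - 18*x^2 + x*(74 - 7*n) - 8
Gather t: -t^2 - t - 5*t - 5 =-t^2 - 6*t - 5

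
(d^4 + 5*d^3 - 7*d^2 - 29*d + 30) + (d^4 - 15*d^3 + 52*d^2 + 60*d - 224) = 2*d^4 - 10*d^3 + 45*d^2 + 31*d - 194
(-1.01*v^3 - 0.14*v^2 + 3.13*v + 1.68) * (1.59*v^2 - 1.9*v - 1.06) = -1.6059*v^5 + 1.6964*v^4 + 6.3133*v^3 - 3.1274*v^2 - 6.5098*v - 1.7808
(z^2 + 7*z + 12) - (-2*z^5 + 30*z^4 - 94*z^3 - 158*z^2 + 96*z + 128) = 2*z^5 - 30*z^4 + 94*z^3 + 159*z^2 - 89*z - 116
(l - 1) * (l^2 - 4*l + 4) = l^3 - 5*l^2 + 8*l - 4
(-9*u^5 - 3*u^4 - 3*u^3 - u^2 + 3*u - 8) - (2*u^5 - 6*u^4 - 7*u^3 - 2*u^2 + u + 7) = -11*u^5 + 3*u^4 + 4*u^3 + u^2 + 2*u - 15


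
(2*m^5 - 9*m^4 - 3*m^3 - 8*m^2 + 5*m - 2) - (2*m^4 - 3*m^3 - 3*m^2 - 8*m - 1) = 2*m^5 - 11*m^4 - 5*m^2 + 13*m - 1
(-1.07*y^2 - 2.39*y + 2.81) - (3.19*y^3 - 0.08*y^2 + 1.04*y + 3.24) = -3.19*y^3 - 0.99*y^2 - 3.43*y - 0.43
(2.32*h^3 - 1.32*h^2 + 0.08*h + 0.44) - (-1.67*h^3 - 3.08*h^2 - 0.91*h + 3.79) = 3.99*h^3 + 1.76*h^2 + 0.99*h - 3.35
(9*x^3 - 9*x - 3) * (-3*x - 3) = -27*x^4 - 27*x^3 + 27*x^2 + 36*x + 9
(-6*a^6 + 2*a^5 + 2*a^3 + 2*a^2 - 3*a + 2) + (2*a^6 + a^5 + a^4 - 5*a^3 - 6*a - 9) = -4*a^6 + 3*a^5 + a^4 - 3*a^3 + 2*a^2 - 9*a - 7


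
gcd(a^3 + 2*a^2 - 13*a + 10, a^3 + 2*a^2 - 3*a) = a - 1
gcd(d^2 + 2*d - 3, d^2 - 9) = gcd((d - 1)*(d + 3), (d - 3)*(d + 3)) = d + 3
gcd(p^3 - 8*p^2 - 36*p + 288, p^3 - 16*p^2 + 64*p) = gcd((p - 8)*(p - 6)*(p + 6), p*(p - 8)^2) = p - 8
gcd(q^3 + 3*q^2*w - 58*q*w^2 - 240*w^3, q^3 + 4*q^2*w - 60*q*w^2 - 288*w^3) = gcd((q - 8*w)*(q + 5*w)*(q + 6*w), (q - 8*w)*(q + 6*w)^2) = q^2 - 2*q*w - 48*w^2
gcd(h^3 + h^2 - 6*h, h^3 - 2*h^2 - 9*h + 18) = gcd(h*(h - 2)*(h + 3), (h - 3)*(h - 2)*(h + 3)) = h^2 + h - 6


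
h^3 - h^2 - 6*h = h*(h - 3)*(h + 2)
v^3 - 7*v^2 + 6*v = v*(v - 6)*(v - 1)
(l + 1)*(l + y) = l^2 + l*y + l + y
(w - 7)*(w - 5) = w^2 - 12*w + 35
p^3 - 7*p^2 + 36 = (p - 6)*(p - 3)*(p + 2)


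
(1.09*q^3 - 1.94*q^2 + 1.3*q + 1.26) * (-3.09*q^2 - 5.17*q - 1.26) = -3.3681*q^5 + 0.359299999999999*q^4 + 4.6394*q^3 - 8.17*q^2 - 8.1522*q - 1.5876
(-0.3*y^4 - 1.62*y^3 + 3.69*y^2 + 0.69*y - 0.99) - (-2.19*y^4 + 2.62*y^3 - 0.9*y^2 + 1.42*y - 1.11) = 1.89*y^4 - 4.24*y^3 + 4.59*y^2 - 0.73*y + 0.12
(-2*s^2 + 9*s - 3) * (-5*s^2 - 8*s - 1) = 10*s^4 - 29*s^3 - 55*s^2 + 15*s + 3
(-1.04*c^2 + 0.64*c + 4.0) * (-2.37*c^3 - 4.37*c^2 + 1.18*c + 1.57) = 2.4648*c^5 + 3.028*c^4 - 13.504*c^3 - 18.3576*c^2 + 5.7248*c + 6.28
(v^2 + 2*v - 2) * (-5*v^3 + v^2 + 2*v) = -5*v^5 - 9*v^4 + 14*v^3 + 2*v^2 - 4*v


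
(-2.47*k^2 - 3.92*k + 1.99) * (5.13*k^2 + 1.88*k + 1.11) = -12.6711*k^4 - 24.7532*k^3 + 0.0974000000000004*k^2 - 0.610000000000001*k + 2.2089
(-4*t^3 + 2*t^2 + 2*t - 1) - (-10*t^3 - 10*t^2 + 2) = 6*t^3 + 12*t^2 + 2*t - 3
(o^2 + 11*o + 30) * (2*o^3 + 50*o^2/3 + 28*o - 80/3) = 2*o^5 + 116*o^4/3 + 814*o^3/3 + 2344*o^2/3 + 1640*o/3 - 800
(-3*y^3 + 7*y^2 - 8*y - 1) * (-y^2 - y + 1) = 3*y^5 - 4*y^4 - 2*y^3 + 16*y^2 - 7*y - 1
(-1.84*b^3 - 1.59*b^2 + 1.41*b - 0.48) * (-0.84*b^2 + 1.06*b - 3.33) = 1.5456*b^5 - 0.6148*b^4 + 3.2574*b^3 + 7.1925*b^2 - 5.2041*b + 1.5984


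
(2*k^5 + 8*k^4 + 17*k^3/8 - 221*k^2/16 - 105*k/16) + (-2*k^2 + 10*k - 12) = 2*k^5 + 8*k^4 + 17*k^3/8 - 253*k^2/16 + 55*k/16 - 12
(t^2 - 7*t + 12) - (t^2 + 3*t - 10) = 22 - 10*t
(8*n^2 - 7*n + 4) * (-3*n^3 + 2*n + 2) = -24*n^5 + 21*n^4 + 4*n^3 + 2*n^2 - 6*n + 8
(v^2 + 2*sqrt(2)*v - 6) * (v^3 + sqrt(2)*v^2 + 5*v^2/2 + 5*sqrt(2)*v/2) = v^5 + 5*v^4/2 + 3*sqrt(2)*v^4 - 2*v^3 + 15*sqrt(2)*v^3/2 - 6*sqrt(2)*v^2 - 5*v^2 - 15*sqrt(2)*v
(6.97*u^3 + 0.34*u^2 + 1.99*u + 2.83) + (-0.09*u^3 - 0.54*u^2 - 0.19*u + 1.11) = 6.88*u^3 - 0.2*u^2 + 1.8*u + 3.94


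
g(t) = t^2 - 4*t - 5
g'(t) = 2*t - 4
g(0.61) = -7.07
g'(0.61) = -2.78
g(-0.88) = -0.71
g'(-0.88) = -5.76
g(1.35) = -8.58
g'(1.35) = -1.30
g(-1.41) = 2.63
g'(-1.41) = -6.82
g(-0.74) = -1.49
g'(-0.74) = -5.48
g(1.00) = -8.00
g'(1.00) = -2.00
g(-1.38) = 2.42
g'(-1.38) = -6.76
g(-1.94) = 6.52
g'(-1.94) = -7.88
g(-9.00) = 112.00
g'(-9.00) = -22.00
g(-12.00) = 187.00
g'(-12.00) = -28.00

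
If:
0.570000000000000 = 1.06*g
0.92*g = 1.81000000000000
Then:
No Solution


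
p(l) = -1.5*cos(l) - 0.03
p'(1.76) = 1.47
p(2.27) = 0.94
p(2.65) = 1.29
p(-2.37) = 1.05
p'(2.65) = 0.71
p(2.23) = 0.89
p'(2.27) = 1.15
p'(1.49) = 1.50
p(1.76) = 0.25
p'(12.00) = -0.80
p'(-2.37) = -1.05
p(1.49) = -0.15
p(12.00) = -1.30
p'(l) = 1.5*sin(l)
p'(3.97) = -1.11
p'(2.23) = 1.19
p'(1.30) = 1.45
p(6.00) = -1.47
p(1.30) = -0.43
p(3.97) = 0.98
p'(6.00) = -0.42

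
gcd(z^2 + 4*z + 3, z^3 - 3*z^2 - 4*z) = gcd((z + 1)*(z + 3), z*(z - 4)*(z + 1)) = z + 1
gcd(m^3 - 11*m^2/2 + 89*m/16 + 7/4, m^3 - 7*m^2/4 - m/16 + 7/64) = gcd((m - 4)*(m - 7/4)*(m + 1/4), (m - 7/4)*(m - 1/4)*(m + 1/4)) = m^2 - 3*m/2 - 7/16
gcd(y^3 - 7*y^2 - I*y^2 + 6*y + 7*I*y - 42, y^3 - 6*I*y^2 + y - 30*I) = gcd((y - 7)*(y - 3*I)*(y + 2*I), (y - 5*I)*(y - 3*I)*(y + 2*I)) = y^2 - I*y + 6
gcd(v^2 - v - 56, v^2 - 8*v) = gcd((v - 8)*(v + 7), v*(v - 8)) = v - 8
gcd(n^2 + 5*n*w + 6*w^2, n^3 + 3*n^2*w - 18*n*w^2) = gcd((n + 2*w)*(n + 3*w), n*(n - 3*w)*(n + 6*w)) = 1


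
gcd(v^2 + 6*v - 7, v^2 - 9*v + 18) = 1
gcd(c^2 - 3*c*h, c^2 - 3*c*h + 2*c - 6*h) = c - 3*h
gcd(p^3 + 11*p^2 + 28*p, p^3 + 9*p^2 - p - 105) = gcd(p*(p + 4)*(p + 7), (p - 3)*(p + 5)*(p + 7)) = p + 7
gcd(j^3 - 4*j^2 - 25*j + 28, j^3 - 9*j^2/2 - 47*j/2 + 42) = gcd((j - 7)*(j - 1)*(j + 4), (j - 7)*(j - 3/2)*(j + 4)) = j^2 - 3*j - 28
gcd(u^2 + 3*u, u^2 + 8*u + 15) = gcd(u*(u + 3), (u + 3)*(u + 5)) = u + 3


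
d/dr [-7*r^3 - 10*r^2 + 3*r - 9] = -21*r^2 - 20*r + 3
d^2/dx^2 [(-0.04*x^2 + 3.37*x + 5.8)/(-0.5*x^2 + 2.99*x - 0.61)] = (-1.5654*x^3 - 8.7732*x^2 + 58.1931*x - 112.430478)/(0.125*x^6 - 2.2425*x^5 + 13.86765*x^4 - 32.202599*x^3 + 16.918533*x^2 - 3.337737*x + 0.226981)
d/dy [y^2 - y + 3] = 2*y - 1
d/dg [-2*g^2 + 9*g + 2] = 9 - 4*g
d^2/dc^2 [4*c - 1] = 0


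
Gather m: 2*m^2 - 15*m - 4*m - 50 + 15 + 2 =2*m^2 - 19*m - 33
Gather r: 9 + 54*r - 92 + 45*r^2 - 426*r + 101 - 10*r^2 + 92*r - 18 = 35*r^2 - 280*r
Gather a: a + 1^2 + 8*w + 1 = a + 8*w + 2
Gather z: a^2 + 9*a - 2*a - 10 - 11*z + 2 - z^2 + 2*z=a^2 + 7*a - z^2 - 9*z - 8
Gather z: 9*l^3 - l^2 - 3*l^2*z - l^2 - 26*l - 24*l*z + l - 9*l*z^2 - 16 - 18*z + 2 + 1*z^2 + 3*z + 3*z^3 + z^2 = 9*l^3 - 2*l^2 - 25*l + 3*z^3 + z^2*(2 - 9*l) + z*(-3*l^2 - 24*l - 15) - 14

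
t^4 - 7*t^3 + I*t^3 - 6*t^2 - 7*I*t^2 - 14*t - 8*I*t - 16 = (t - 8)*(t + 1)*(t - I)*(t + 2*I)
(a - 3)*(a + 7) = a^2 + 4*a - 21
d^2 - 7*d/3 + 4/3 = (d - 4/3)*(d - 1)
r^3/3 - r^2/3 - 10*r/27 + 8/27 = (r/3 + 1/3)*(r - 4/3)*(r - 2/3)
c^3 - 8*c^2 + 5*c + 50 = (c - 5)^2*(c + 2)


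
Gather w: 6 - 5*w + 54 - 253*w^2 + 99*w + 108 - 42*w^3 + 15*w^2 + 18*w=-42*w^3 - 238*w^2 + 112*w + 168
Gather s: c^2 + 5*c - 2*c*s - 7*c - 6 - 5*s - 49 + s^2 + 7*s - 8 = c^2 - 2*c + s^2 + s*(2 - 2*c) - 63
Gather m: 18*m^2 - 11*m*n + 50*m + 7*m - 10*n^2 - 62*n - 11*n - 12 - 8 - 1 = 18*m^2 + m*(57 - 11*n) - 10*n^2 - 73*n - 21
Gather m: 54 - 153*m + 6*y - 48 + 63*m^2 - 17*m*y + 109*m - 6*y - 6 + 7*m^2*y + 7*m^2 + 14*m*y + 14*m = m^2*(7*y + 70) + m*(-3*y - 30)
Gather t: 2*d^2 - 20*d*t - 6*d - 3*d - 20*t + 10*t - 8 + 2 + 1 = 2*d^2 - 9*d + t*(-20*d - 10) - 5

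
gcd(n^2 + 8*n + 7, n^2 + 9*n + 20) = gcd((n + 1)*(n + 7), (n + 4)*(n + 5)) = 1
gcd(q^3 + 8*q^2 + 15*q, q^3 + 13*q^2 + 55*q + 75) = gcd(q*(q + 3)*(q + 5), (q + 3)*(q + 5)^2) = q^2 + 8*q + 15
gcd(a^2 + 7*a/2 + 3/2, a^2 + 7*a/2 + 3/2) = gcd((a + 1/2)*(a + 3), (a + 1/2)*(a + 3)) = a^2 + 7*a/2 + 3/2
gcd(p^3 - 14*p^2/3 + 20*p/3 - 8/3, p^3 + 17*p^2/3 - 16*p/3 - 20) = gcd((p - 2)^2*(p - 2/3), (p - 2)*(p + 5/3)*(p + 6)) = p - 2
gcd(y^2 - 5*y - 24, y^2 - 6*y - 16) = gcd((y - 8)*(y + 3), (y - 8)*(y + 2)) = y - 8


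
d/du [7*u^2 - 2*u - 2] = 14*u - 2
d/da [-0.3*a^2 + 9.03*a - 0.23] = 9.03 - 0.6*a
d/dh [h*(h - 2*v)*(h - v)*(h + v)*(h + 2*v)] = 5*h^4 - 15*h^2*v^2 + 4*v^4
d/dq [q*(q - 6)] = 2*q - 6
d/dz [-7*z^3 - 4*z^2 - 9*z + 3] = -21*z^2 - 8*z - 9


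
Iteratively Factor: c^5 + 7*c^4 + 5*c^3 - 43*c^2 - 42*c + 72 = (c + 3)*(c^4 + 4*c^3 - 7*c^2 - 22*c + 24) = (c + 3)^2*(c^3 + c^2 - 10*c + 8) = (c - 2)*(c + 3)^2*(c^2 + 3*c - 4) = (c - 2)*(c - 1)*(c + 3)^2*(c + 4)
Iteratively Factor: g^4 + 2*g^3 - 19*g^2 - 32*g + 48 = (g - 1)*(g^3 + 3*g^2 - 16*g - 48) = (g - 1)*(g + 4)*(g^2 - g - 12) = (g - 1)*(g + 3)*(g + 4)*(g - 4)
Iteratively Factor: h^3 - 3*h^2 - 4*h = (h - 4)*(h^2 + h) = (h - 4)*(h + 1)*(h)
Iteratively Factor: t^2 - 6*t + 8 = (t - 2)*(t - 4)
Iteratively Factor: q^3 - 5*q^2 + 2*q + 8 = (q - 2)*(q^2 - 3*q - 4) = (q - 4)*(q - 2)*(q + 1)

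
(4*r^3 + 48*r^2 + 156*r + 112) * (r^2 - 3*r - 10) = 4*r^5 + 36*r^4 - 28*r^3 - 836*r^2 - 1896*r - 1120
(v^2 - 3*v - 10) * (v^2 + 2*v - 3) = v^4 - v^3 - 19*v^2 - 11*v + 30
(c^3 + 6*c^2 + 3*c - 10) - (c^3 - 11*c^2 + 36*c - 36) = 17*c^2 - 33*c + 26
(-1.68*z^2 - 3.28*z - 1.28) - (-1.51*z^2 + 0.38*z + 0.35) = -0.17*z^2 - 3.66*z - 1.63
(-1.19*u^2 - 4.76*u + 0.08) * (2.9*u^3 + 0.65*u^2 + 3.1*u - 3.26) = -3.451*u^5 - 14.5775*u^4 - 6.551*u^3 - 10.8246*u^2 + 15.7656*u - 0.2608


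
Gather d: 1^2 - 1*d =1 - d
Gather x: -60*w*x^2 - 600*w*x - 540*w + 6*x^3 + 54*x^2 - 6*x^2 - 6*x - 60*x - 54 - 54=-540*w + 6*x^3 + x^2*(48 - 60*w) + x*(-600*w - 66) - 108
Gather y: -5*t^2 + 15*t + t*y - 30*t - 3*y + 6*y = -5*t^2 - 15*t + y*(t + 3)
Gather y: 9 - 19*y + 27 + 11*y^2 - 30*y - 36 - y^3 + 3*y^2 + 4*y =-y^3 + 14*y^2 - 45*y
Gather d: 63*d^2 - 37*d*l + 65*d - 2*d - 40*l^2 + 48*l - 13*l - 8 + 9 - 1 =63*d^2 + d*(63 - 37*l) - 40*l^2 + 35*l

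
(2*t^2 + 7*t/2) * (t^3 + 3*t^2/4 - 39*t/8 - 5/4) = 2*t^5 + 5*t^4 - 57*t^3/8 - 313*t^2/16 - 35*t/8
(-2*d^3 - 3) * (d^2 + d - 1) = -2*d^5 - 2*d^4 + 2*d^3 - 3*d^2 - 3*d + 3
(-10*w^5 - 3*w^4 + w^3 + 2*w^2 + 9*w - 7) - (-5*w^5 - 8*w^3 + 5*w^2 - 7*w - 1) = -5*w^5 - 3*w^4 + 9*w^3 - 3*w^2 + 16*w - 6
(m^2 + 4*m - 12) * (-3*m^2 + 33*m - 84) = -3*m^4 + 21*m^3 + 84*m^2 - 732*m + 1008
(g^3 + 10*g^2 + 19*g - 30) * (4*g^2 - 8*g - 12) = 4*g^5 + 32*g^4 - 16*g^3 - 392*g^2 + 12*g + 360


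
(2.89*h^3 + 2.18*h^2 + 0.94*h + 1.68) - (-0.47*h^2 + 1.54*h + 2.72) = 2.89*h^3 + 2.65*h^2 - 0.6*h - 1.04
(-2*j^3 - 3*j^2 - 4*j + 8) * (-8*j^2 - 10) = 16*j^5 + 24*j^4 + 52*j^3 - 34*j^2 + 40*j - 80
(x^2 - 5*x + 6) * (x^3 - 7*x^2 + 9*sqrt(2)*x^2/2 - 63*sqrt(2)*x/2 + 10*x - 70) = x^5 - 12*x^4 + 9*sqrt(2)*x^4/2 - 54*sqrt(2)*x^3 + 51*x^3 - 162*x^2 + 369*sqrt(2)*x^2/2 - 189*sqrt(2)*x + 410*x - 420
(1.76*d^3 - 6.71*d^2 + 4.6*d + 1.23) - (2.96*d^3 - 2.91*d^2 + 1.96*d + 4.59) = -1.2*d^3 - 3.8*d^2 + 2.64*d - 3.36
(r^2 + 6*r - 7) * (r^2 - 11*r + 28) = r^4 - 5*r^3 - 45*r^2 + 245*r - 196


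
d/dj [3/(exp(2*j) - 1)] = -3/(2*sinh(j)^2)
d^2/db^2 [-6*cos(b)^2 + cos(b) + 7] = -cos(b) + 12*cos(2*b)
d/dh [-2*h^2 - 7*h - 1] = -4*h - 7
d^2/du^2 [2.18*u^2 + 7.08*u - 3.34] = 4.36000000000000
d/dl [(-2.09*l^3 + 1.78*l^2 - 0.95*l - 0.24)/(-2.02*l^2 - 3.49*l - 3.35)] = (4.2218*l^4 + 14.5882*l^3 + 12.8733*l^2 - 12.8956*l + 2.3449)/(4.0804*l^4 + 14.0996*l^3 + 25.7141*l^2 + 23.383*l + 11.2225)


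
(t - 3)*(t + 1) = t^2 - 2*t - 3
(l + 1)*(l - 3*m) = l^2 - 3*l*m + l - 3*m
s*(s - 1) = s^2 - s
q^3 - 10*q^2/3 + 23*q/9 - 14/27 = (q - 7/3)*(q - 2/3)*(q - 1/3)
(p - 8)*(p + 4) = p^2 - 4*p - 32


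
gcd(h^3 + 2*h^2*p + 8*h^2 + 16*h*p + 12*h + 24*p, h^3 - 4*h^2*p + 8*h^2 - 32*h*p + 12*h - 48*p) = h^2 + 8*h + 12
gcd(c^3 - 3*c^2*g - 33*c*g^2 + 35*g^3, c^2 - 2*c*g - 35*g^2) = c^2 - 2*c*g - 35*g^2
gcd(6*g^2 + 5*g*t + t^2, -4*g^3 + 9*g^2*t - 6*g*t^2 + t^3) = 1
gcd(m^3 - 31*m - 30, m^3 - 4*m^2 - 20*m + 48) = m - 6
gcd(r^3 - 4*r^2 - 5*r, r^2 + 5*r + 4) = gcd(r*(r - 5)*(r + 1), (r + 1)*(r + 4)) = r + 1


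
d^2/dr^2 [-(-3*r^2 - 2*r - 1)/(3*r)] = 2/(3*r^3)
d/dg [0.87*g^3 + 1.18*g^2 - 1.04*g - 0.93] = 2.61*g^2 + 2.36*g - 1.04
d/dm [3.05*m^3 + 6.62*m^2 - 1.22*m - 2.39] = 9.15*m^2 + 13.24*m - 1.22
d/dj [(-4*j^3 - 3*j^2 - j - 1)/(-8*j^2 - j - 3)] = (32*j^4 + 8*j^3 + 31*j^2 + 2*j + 2)/(64*j^4 + 16*j^3 + 49*j^2 + 6*j + 9)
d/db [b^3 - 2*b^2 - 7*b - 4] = 3*b^2 - 4*b - 7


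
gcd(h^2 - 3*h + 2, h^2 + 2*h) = 1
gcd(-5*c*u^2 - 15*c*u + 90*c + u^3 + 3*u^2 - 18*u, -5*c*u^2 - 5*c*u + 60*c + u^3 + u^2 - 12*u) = -5*c*u + 15*c + u^2 - 3*u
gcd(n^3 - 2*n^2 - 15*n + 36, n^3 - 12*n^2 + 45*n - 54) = n^2 - 6*n + 9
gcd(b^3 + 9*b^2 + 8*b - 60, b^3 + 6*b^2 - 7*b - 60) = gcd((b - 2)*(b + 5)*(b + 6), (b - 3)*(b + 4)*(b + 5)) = b + 5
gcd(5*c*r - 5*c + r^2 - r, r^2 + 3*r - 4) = r - 1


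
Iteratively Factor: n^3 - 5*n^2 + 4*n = (n - 4)*(n^2 - n) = (n - 4)*(n - 1)*(n)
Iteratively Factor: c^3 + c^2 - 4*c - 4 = (c + 2)*(c^2 - c - 2) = (c + 1)*(c + 2)*(c - 2)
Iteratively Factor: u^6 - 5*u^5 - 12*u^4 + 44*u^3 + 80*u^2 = (u)*(u^5 - 5*u^4 - 12*u^3 + 44*u^2 + 80*u) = u*(u - 5)*(u^4 - 12*u^2 - 16*u) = u^2*(u - 5)*(u^3 - 12*u - 16) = u^2*(u - 5)*(u + 2)*(u^2 - 2*u - 8) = u^2*(u - 5)*(u + 2)^2*(u - 4)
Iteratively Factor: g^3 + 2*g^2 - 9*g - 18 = (g + 2)*(g^2 - 9) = (g + 2)*(g + 3)*(g - 3)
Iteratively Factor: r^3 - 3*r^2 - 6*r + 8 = (r + 2)*(r^2 - 5*r + 4) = (r - 4)*(r + 2)*(r - 1)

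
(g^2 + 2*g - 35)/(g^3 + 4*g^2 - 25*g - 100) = (g + 7)/(g^2 + 9*g + 20)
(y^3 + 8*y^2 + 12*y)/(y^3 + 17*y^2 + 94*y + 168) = y*(y + 2)/(y^2 + 11*y + 28)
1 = 1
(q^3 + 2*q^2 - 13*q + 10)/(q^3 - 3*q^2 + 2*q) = (q + 5)/q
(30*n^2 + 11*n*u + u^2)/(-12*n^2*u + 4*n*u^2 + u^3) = (5*n + u)/(u*(-2*n + u))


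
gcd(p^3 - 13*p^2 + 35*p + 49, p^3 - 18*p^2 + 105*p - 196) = p^2 - 14*p + 49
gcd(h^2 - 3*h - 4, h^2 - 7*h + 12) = h - 4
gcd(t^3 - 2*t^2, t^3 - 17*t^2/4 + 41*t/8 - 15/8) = 1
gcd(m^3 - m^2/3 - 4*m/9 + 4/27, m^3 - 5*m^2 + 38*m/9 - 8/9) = m^2 - m + 2/9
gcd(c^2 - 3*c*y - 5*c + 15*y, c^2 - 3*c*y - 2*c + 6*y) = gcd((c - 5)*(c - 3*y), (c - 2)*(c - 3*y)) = -c + 3*y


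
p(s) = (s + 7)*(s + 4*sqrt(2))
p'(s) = 2*s + 4*sqrt(2) + 7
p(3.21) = 90.53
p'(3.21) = 19.08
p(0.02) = 39.85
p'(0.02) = 12.70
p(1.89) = 67.09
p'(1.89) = 16.44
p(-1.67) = 21.25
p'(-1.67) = 9.32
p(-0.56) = 32.82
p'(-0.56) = 11.54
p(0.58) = 47.28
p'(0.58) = 13.82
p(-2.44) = 14.67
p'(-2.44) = 7.78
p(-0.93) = 28.69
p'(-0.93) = 10.80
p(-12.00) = 31.72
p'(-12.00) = -11.34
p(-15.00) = 74.75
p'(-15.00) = -17.34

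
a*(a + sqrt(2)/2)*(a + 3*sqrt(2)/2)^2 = a^4 + 7*sqrt(2)*a^3/2 + 15*a^2/2 + 9*sqrt(2)*a/4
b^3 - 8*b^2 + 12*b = b*(b - 6)*(b - 2)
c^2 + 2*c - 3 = (c - 1)*(c + 3)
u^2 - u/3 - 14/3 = (u - 7/3)*(u + 2)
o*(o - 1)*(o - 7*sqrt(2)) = o^3 - 7*sqrt(2)*o^2 - o^2 + 7*sqrt(2)*o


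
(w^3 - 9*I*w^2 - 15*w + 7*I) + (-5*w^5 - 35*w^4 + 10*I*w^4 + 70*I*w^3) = -5*w^5 - 35*w^4 + 10*I*w^4 + w^3 + 70*I*w^3 - 9*I*w^2 - 15*w + 7*I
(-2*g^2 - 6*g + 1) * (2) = -4*g^2 - 12*g + 2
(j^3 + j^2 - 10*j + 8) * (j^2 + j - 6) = j^5 + 2*j^4 - 15*j^3 - 8*j^2 + 68*j - 48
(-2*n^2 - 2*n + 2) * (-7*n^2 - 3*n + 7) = 14*n^4 + 20*n^3 - 22*n^2 - 20*n + 14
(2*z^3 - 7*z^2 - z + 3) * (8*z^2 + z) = 16*z^5 - 54*z^4 - 15*z^3 + 23*z^2 + 3*z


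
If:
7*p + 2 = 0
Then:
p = -2/7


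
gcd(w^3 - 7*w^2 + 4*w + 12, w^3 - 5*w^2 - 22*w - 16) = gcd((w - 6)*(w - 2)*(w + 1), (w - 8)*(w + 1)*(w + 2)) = w + 1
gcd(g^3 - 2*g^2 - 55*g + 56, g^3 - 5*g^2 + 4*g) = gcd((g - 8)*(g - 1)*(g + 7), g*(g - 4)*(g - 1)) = g - 1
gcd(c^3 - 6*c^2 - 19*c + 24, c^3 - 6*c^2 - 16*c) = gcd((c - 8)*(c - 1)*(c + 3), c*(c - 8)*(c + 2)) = c - 8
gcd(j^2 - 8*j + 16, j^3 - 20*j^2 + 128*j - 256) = j - 4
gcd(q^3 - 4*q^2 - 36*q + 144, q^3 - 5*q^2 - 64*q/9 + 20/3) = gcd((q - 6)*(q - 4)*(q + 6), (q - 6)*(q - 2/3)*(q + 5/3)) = q - 6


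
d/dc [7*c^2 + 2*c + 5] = 14*c + 2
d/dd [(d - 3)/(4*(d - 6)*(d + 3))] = (-d^2 + 6*d - 27)/(4*(d^4 - 6*d^3 - 27*d^2 + 108*d + 324))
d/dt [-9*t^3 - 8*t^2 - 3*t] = -27*t^2 - 16*t - 3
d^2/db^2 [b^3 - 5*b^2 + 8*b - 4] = 6*b - 10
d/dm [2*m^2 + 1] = 4*m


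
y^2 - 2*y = y*(y - 2)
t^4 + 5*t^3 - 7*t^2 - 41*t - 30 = (t - 3)*(t + 1)*(t + 2)*(t + 5)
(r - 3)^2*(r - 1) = r^3 - 7*r^2 + 15*r - 9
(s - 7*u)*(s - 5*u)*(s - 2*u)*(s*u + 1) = s^4*u - 14*s^3*u^2 + s^3 + 59*s^2*u^3 - 14*s^2*u - 70*s*u^4 + 59*s*u^2 - 70*u^3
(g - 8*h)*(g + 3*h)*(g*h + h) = g^3*h - 5*g^2*h^2 + g^2*h - 24*g*h^3 - 5*g*h^2 - 24*h^3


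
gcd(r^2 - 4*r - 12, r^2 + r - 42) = r - 6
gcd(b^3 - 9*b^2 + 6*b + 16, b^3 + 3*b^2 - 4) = 1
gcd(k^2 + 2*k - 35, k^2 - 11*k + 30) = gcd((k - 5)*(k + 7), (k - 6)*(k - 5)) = k - 5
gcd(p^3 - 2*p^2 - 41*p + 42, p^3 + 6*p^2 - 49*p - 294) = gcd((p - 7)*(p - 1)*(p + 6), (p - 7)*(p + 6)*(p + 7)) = p^2 - p - 42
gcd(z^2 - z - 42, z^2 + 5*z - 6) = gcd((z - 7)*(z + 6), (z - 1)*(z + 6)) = z + 6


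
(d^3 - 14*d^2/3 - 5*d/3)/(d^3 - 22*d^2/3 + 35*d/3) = (3*d + 1)/(3*d - 7)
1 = 1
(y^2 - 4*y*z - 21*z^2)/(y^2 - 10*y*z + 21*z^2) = (y + 3*z)/(y - 3*z)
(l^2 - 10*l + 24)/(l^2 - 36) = (l - 4)/(l + 6)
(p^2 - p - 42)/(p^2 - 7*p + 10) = (p^2 - p - 42)/(p^2 - 7*p + 10)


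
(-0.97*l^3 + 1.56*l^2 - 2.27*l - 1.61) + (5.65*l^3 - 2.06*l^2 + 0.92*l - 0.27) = 4.68*l^3 - 0.5*l^2 - 1.35*l - 1.88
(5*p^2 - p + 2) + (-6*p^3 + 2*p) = -6*p^3 + 5*p^2 + p + 2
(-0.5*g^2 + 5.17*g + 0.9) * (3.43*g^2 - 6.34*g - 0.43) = -1.715*g^4 + 20.9031*g^3 - 29.4758*g^2 - 7.9291*g - 0.387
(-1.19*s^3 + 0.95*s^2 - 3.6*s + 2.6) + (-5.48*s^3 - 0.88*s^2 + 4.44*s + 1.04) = -6.67*s^3 + 0.07*s^2 + 0.84*s + 3.64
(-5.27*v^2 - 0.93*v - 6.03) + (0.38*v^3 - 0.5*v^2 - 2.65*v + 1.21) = 0.38*v^3 - 5.77*v^2 - 3.58*v - 4.82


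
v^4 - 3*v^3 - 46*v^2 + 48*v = v*(v - 8)*(v - 1)*(v + 6)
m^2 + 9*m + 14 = (m + 2)*(m + 7)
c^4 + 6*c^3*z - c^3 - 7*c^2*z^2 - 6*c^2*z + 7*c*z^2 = c*(c - 1)*(c - z)*(c + 7*z)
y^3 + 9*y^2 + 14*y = y*(y + 2)*(y + 7)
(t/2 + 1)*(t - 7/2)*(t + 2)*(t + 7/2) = t^4/2 + 2*t^3 - 33*t^2/8 - 49*t/2 - 49/2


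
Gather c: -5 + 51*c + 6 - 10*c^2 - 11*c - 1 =-10*c^2 + 40*c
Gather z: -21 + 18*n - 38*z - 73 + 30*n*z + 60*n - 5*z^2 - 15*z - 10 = 78*n - 5*z^2 + z*(30*n - 53) - 104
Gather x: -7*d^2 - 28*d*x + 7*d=-7*d^2 - 28*d*x + 7*d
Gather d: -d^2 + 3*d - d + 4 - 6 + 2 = -d^2 + 2*d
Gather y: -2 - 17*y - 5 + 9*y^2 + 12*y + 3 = 9*y^2 - 5*y - 4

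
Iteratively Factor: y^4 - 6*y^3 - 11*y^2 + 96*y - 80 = (y - 1)*(y^3 - 5*y^2 - 16*y + 80) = (y - 1)*(y + 4)*(y^2 - 9*y + 20) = (y - 4)*(y - 1)*(y + 4)*(y - 5)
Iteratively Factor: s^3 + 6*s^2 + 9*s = (s + 3)*(s^2 + 3*s) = (s + 3)^2*(s)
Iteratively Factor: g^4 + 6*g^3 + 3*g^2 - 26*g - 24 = (g - 2)*(g^3 + 8*g^2 + 19*g + 12) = (g - 2)*(g + 1)*(g^2 + 7*g + 12) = (g - 2)*(g + 1)*(g + 3)*(g + 4)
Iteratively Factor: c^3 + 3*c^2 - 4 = (c + 2)*(c^2 + c - 2) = (c - 1)*(c + 2)*(c + 2)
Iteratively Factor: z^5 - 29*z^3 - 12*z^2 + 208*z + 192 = (z - 4)*(z^4 + 4*z^3 - 13*z^2 - 64*z - 48) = (z - 4)*(z + 3)*(z^3 + z^2 - 16*z - 16) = (z - 4)*(z + 3)*(z + 4)*(z^2 - 3*z - 4) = (z - 4)^2*(z + 3)*(z + 4)*(z + 1)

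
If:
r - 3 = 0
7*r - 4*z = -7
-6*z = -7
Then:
No Solution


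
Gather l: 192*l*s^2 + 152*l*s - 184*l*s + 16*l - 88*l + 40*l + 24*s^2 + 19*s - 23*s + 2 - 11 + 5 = l*(192*s^2 - 32*s - 32) + 24*s^2 - 4*s - 4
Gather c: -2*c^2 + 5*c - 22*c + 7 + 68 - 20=-2*c^2 - 17*c + 55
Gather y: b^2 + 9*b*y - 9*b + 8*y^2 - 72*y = b^2 - 9*b + 8*y^2 + y*(9*b - 72)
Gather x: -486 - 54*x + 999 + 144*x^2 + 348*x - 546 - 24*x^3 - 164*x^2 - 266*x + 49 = -24*x^3 - 20*x^2 + 28*x + 16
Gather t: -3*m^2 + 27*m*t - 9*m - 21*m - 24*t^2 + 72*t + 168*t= -3*m^2 - 30*m - 24*t^2 + t*(27*m + 240)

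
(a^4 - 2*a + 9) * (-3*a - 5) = -3*a^5 - 5*a^4 + 6*a^2 - 17*a - 45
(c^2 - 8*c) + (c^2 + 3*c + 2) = 2*c^2 - 5*c + 2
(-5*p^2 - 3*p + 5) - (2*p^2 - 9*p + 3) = -7*p^2 + 6*p + 2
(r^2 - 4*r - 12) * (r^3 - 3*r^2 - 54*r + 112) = r^5 - 7*r^4 - 54*r^3 + 364*r^2 + 200*r - 1344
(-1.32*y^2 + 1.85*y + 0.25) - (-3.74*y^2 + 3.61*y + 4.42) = 2.42*y^2 - 1.76*y - 4.17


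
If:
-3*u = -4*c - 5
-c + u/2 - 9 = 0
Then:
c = -49/2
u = -31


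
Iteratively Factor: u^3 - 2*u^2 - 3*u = (u - 3)*(u^2 + u) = u*(u - 3)*(u + 1)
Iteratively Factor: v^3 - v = (v - 1)*(v^2 + v) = (v - 1)*(v + 1)*(v)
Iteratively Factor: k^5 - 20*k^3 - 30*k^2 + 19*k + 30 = (k - 1)*(k^4 + k^3 - 19*k^2 - 49*k - 30) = (k - 5)*(k - 1)*(k^3 + 6*k^2 + 11*k + 6) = (k - 5)*(k - 1)*(k + 2)*(k^2 + 4*k + 3) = (k - 5)*(k - 1)*(k + 1)*(k + 2)*(k + 3)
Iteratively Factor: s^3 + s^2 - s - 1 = (s - 1)*(s^2 + 2*s + 1) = (s - 1)*(s + 1)*(s + 1)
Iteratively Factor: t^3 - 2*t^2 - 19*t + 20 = (t + 4)*(t^2 - 6*t + 5) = (t - 5)*(t + 4)*(t - 1)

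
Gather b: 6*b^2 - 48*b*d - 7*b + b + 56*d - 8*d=6*b^2 + b*(-48*d - 6) + 48*d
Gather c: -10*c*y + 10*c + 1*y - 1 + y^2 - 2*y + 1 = c*(10 - 10*y) + y^2 - y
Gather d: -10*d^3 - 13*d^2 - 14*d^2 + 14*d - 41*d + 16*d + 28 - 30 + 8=-10*d^3 - 27*d^2 - 11*d + 6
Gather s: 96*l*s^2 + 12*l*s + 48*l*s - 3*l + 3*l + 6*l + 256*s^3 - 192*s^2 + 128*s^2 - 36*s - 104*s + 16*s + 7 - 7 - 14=6*l + 256*s^3 + s^2*(96*l - 64) + s*(60*l - 124) - 14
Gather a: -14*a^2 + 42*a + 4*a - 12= -14*a^2 + 46*a - 12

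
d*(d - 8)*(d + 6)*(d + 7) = d^4 + 5*d^3 - 62*d^2 - 336*d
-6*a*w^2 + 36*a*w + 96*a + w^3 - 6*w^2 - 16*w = (-6*a + w)*(w - 8)*(w + 2)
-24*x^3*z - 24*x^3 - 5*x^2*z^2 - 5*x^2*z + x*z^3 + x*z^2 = (-8*x + z)*(3*x + z)*(x*z + x)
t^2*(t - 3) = t^3 - 3*t^2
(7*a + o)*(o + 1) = 7*a*o + 7*a + o^2 + o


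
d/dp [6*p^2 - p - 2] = 12*p - 1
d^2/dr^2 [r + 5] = 0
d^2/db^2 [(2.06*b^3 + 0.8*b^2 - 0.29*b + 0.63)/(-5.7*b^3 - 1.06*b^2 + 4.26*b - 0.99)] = (-2.27373675443232e-13*b^7 - 27.09096*b^6 - 243.59292*b^5 - 212.16996*b^4 - 60.6360559999999*b^3 + 125.065296*b^2 + 24.459516*b - 20.6658)/(185.193*b^9 + 103.3182*b^8 - 396.00864*b^7 - 56.747204*b^6 + 331.853832*b^5 - 83.18862*b^4 - 87.37173*b^3 + 57.01509*b^2 - 12.525678*b + 0.970299)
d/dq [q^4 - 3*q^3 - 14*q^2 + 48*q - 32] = 4*q^3 - 9*q^2 - 28*q + 48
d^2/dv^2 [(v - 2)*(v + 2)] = 2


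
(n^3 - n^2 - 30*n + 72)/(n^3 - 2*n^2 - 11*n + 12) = (n^2 + 3*n - 18)/(n^2 + 2*n - 3)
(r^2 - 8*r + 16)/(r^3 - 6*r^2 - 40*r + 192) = (r - 4)/(r^2 - 2*r - 48)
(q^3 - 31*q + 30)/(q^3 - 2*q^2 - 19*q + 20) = (q + 6)/(q + 4)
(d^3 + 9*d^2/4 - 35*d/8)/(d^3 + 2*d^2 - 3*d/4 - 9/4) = d*(8*d^2 + 18*d - 35)/(2*(4*d^3 + 8*d^2 - 3*d - 9))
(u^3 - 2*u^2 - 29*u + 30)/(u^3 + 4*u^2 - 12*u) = (u^3 - 2*u^2 - 29*u + 30)/(u*(u^2 + 4*u - 12))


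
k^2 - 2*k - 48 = (k - 8)*(k + 6)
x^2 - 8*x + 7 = (x - 7)*(x - 1)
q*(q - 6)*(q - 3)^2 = q^4 - 12*q^3 + 45*q^2 - 54*q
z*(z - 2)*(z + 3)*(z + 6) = z^4 + 7*z^3 - 36*z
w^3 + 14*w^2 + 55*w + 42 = (w + 1)*(w + 6)*(w + 7)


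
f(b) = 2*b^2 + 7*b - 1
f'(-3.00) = -5.00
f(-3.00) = -4.00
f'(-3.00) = -5.00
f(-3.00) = -4.00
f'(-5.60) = -15.40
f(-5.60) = 22.52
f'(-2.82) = -4.28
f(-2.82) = -4.84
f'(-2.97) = -4.88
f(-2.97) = -4.15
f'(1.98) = 14.92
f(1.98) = 20.70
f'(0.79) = 10.16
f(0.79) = 5.78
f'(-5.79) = -16.16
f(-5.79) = 25.52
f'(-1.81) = -0.24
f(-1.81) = -7.12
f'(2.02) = 15.08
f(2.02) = 21.30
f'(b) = 4*b + 7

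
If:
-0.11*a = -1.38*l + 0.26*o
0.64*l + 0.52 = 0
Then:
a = -2.36363636363636*o - 10.1931818181818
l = -0.81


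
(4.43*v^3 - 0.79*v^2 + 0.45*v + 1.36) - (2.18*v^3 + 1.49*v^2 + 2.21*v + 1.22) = 2.25*v^3 - 2.28*v^2 - 1.76*v + 0.14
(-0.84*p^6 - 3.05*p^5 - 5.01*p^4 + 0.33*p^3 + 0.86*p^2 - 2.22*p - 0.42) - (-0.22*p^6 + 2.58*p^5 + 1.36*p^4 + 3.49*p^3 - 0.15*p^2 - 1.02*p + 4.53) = -0.62*p^6 - 5.63*p^5 - 6.37*p^4 - 3.16*p^3 + 1.01*p^2 - 1.2*p - 4.95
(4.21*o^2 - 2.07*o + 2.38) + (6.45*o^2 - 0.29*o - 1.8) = 10.66*o^2 - 2.36*o + 0.58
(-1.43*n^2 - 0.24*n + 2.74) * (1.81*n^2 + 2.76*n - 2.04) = -2.5883*n^4 - 4.3812*n^3 + 7.2142*n^2 + 8.052*n - 5.5896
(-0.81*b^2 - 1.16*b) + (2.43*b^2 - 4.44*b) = 1.62*b^2 - 5.6*b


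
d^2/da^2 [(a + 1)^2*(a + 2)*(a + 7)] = 12*a^2 + 66*a + 66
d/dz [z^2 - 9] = 2*z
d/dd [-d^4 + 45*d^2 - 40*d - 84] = -4*d^3 + 90*d - 40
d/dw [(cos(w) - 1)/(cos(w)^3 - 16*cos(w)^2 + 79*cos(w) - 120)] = (67*cos(w) - 19*cos(2*w) + cos(3*w) + 63)*sin(w)/(2*(cos(w)^3 - 16*cos(w)^2 + 79*cos(w) - 120)^2)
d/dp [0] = 0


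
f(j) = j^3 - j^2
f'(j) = 3*j^2 - 2*j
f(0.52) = -0.13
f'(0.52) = -0.23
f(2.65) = 11.59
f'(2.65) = 15.77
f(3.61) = 34.01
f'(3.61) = 31.88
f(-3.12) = -40.11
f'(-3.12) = 35.44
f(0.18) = -0.03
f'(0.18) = -0.26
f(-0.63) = -0.65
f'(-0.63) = 2.45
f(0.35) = -0.08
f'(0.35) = -0.33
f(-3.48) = -54.25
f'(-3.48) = 43.29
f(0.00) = 0.00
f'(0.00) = 0.00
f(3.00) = 18.00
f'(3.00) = 21.00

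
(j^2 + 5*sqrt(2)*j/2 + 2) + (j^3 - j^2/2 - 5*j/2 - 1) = j^3 + j^2/2 - 5*j/2 + 5*sqrt(2)*j/2 + 1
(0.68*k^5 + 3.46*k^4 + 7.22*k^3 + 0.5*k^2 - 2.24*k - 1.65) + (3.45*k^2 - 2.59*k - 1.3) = 0.68*k^5 + 3.46*k^4 + 7.22*k^3 + 3.95*k^2 - 4.83*k - 2.95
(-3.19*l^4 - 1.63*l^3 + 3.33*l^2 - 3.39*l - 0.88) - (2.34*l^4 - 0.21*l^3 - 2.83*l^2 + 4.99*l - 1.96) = -5.53*l^4 - 1.42*l^3 + 6.16*l^2 - 8.38*l + 1.08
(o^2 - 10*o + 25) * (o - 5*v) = o^3 - 5*o^2*v - 10*o^2 + 50*o*v + 25*o - 125*v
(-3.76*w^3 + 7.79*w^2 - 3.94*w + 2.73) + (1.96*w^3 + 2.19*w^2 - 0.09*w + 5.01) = -1.8*w^3 + 9.98*w^2 - 4.03*w + 7.74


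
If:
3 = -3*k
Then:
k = -1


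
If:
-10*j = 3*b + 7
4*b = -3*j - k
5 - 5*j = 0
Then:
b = -17/3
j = 1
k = 59/3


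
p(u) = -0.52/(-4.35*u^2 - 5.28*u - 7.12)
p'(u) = -0.52*(8.7*u + 5.28)/(-4.35*u^2 - 5.28*u - 7.12)^2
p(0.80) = 0.04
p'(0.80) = -0.03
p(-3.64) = 0.01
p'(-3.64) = 0.01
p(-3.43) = 0.01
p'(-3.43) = 0.01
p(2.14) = 0.01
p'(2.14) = -0.01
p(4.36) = 0.00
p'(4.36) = -0.00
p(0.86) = 0.03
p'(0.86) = -0.03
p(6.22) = 0.00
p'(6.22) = -0.00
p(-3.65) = 0.01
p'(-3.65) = 0.01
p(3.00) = 0.01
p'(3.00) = -0.00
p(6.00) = 0.00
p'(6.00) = -0.00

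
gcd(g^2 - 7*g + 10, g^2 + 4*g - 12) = g - 2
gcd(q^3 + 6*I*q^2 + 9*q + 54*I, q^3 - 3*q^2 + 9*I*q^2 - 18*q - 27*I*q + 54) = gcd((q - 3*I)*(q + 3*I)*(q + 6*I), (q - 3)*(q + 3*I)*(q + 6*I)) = q^2 + 9*I*q - 18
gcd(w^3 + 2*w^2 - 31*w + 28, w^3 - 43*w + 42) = w^2 + 6*w - 7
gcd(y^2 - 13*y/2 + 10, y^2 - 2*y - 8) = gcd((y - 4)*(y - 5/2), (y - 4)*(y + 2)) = y - 4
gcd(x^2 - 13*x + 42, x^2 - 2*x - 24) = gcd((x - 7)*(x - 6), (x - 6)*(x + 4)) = x - 6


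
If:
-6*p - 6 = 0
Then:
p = -1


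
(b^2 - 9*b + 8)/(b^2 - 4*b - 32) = (b - 1)/(b + 4)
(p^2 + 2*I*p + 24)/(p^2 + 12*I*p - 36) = (p - 4*I)/(p + 6*I)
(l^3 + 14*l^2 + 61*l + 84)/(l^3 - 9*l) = (l^2 + 11*l + 28)/(l*(l - 3))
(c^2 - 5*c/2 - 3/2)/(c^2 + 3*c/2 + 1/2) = (c - 3)/(c + 1)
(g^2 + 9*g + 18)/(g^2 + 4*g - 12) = (g + 3)/(g - 2)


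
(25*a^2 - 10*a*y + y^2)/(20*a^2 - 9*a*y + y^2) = (-5*a + y)/(-4*a + y)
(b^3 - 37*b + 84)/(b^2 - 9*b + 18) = (b^2 + 3*b - 28)/(b - 6)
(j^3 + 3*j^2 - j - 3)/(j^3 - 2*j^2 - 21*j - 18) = (j - 1)/(j - 6)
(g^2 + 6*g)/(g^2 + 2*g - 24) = g/(g - 4)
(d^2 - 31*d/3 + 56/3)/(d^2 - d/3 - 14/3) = (d - 8)/(d + 2)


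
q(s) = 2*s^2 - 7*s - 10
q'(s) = 4*s - 7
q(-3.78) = 45.04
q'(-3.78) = -22.12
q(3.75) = -8.12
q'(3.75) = 8.00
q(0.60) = -13.48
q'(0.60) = -4.60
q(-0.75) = -3.62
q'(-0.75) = -10.00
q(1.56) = -16.05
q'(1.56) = -0.76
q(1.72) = -16.12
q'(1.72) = -0.12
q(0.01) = -10.07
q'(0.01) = -6.96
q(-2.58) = 21.37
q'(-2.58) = -17.32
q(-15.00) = 545.00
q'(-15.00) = -67.00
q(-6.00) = 104.00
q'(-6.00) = -31.00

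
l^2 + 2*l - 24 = (l - 4)*(l + 6)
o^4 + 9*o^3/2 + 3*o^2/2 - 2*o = o*(o - 1/2)*(o + 1)*(o + 4)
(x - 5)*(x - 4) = x^2 - 9*x + 20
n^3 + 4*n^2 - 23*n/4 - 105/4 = (n - 5/2)*(n + 3)*(n + 7/2)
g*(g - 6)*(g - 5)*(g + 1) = g^4 - 10*g^3 + 19*g^2 + 30*g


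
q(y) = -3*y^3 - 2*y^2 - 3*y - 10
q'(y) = -9*y^2 - 4*y - 3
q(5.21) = -504.18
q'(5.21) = -268.14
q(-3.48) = 102.65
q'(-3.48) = -98.07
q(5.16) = -490.90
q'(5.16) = -263.27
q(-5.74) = 508.68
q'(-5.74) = -276.57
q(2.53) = -78.97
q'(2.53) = -70.73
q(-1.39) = -1.64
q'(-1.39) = -14.83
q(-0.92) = -6.60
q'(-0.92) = -6.94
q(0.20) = -10.70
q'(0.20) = -4.16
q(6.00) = -748.00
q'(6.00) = -351.00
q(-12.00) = 4922.00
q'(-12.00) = -1251.00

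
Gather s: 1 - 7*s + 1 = 2 - 7*s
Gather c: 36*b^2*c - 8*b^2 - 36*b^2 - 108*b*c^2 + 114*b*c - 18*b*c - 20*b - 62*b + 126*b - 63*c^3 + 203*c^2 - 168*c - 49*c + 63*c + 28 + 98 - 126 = -44*b^2 + 44*b - 63*c^3 + c^2*(203 - 108*b) + c*(36*b^2 + 96*b - 154)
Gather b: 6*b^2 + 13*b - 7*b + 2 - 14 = 6*b^2 + 6*b - 12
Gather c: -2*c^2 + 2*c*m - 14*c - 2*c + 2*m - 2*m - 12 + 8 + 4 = -2*c^2 + c*(2*m - 16)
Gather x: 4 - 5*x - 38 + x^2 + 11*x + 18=x^2 + 6*x - 16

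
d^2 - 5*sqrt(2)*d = d*(d - 5*sqrt(2))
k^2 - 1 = (k - 1)*(k + 1)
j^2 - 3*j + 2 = (j - 2)*(j - 1)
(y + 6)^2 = y^2 + 12*y + 36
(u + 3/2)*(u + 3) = u^2 + 9*u/2 + 9/2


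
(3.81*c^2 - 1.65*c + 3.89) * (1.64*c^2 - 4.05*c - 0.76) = 6.2484*c^4 - 18.1365*c^3 + 10.1665*c^2 - 14.5005*c - 2.9564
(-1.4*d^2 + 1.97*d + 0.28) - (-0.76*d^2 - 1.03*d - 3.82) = -0.64*d^2 + 3.0*d + 4.1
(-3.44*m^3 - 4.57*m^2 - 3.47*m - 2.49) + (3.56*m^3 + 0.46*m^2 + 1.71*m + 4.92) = 0.12*m^3 - 4.11*m^2 - 1.76*m + 2.43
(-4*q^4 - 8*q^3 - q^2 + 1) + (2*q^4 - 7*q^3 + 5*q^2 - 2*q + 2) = -2*q^4 - 15*q^3 + 4*q^2 - 2*q + 3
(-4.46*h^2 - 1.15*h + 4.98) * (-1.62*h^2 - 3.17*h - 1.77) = 7.2252*h^4 + 16.0012*h^3 + 3.4721*h^2 - 13.7511*h - 8.8146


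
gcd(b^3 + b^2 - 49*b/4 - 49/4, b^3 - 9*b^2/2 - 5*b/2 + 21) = b - 7/2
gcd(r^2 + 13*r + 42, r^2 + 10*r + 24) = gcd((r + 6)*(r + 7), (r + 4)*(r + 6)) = r + 6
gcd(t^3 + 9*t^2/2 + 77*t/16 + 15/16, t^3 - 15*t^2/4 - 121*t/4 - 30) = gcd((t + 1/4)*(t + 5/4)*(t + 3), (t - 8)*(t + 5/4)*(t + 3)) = t^2 + 17*t/4 + 15/4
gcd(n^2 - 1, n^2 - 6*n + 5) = n - 1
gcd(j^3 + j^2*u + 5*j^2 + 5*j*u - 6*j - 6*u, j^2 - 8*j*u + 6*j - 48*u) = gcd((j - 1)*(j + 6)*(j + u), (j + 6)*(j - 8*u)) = j + 6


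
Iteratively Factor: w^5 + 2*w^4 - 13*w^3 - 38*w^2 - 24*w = (w + 1)*(w^4 + w^3 - 14*w^2 - 24*w) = (w + 1)*(w + 2)*(w^3 - w^2 - 12*w) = (w - 4)*(w + 1)*(w + 2)*(w^2 + 3*w) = (w - 4)*(w + 1)*(w + 2)*(w + 3)*(w)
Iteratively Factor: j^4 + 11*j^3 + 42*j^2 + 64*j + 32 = (j + 1)*(j^3 + 10*j^2 + 32*j + 32) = (j + 1)*(j + 4)*(j^2 + 6*j + 8) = (j + 1)*(j + 2)*(j + 4)*(j + 4)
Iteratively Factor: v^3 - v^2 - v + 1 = (v - 1)*(v^2 - 1) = (v - 1)^2*(v + 1)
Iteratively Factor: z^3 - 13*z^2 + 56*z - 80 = (z - 4)*(z^2 - 9*z + 20) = (z - 4)^2*(z - 5)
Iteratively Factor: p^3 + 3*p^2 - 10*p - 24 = (p + 2)*(p^2 + p - 12) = (p + 2)*(p + 4)*(p - 3)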